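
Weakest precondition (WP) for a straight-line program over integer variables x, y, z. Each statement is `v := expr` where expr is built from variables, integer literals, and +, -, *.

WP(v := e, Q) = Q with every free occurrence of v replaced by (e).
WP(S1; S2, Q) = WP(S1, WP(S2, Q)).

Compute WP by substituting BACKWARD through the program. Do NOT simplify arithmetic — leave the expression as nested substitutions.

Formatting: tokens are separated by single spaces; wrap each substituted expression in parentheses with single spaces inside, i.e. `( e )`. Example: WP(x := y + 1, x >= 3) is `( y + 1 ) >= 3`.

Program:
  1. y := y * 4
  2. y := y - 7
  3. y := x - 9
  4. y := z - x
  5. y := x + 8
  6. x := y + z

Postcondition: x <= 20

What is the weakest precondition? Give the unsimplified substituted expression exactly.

Answer: ( ( x + 8 ) + z ) <= 20

Derivation:
post: x <= 20
stmt 6: x := y + z  -- replace 1 occurrence(s) of x with (y + z)
  => ( y + z ) <= 20
stmt 5: y := x + 8  -- replace 1 occurrence(s) of y with (x + 8)
  => ( ( x + 8 ) + z ) <= 20
stmt 4: y := z - x  -- replace 0 occurrence(s) of y with (z - x)
  => ( ( x + 8 ) + z ) <= 20
stmt 3: y := x - 9  -- replace 0 occurrence(s) of y with (x - 9)
  => ( ( x + 8 ) + z ) <= 20
stmt 2: y := y - 7  -- replace 0 occurrence(s) of y with (y - 7)
  => ( ( x + 8 ) + z ) <= 20
stmt 1: y := y * 4  -- replace 0 occurrence(s) of y with (y * 4)
  => ( ( x + 8 ) + z ) <= 20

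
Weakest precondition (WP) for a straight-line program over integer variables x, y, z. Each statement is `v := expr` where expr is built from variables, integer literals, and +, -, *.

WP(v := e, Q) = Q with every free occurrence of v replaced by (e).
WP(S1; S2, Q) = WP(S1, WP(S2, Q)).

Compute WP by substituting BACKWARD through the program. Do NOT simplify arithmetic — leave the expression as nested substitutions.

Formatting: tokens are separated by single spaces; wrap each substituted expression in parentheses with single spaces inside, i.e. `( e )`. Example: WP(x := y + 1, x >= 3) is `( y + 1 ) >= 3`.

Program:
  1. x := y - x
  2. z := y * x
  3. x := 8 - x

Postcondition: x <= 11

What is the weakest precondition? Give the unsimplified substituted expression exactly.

Answer: ( 8 - ( y - x ) ) <= 11

Derivation:
post: x <= 11
stmt 3: x := 8 - x  -- replace 1 occurrence(s) of x with (8 - x)
  => ( 8 - x ) <= 11
stmt 2: z := y * x  -- replace 0 occurrence(s) of z with (y * x)
  => ( 8 - x ) <= 11
stmt 1: x := y - x  -- replace 1 occurrence(s) of x with (y - x)
  => ( 8 - ( y - x ) ) <= 11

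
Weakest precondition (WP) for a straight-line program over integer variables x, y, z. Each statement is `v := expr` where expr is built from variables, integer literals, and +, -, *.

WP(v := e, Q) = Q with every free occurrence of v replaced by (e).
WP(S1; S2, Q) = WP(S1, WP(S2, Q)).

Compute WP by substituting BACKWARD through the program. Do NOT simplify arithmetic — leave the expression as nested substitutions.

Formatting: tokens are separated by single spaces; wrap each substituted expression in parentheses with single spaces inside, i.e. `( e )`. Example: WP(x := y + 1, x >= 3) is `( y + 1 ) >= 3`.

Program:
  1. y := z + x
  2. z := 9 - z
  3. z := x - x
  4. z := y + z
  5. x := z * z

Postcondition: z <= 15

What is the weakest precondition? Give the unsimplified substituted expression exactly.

Answer: ( ( z + x ) + ( x - x ) ) <= 15

Derivation:
post: z <= 15
stmt 5: x := z * z  -- replace 0 occurrence(s) of x with (z * z)
  => z <= 15
stmt 4: z := y + z  -- replace 1 occurrence(s) of z with (y + z)
  => ( y + z ) <= 15
stmt 3: z := x - x  -- replace 1 occurrence(s) of z with (x - x)
  => ( y + ( x - x ) ) <= 15
stmt 2: z := 9 - z  -- replace 0 occurrence(s) of z with (9 - z)
  => ( y + ( x - x ) ) <= 15
stmt 1: y := z + x  -- replace 1 occurrence(s) of y with (z + x)
  => ( ( z + x ) + ( x - x ) ) <= 15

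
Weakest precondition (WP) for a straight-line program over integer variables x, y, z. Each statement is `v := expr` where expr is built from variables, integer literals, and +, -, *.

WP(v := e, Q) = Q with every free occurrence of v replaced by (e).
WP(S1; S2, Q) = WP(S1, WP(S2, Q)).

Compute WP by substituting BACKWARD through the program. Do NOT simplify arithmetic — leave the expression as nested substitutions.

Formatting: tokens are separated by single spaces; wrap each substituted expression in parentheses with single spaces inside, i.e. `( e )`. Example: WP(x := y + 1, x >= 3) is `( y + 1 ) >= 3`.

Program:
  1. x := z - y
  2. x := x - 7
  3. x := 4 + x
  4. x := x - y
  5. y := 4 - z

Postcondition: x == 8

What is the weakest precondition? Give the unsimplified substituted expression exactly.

post: x == 8
stmt 5: y := 4 - z  -- replace 0 occurrence(s) of y with (4 - z)
  => x == 8
stmt 4: x := x - y  -- replace 1 occurrence(s) of x with (x - y)
  => ( x - y ) == 8
stmt 3: x := 4 + x  -- replace 1 occurrence(s) of x with (4 + x)
  => ( ( 4 + x ) - y ) == 8
stmt 2: x := x - 7  -- replace 1 occurrence(s) of x with (x - 7)
  => ( ( 4 + ( x - 7 ) ) - y ) == 8
stmt 1: x := z - y  -- replace 1 occurrence(s) of x with (z - y)
  => ( ( 4 + ( ( z - y ) - 7 ) ) - y ) == 8

Answer: ( ( 4 + ( ( z - y ) - 7 ) ) - y ) == 8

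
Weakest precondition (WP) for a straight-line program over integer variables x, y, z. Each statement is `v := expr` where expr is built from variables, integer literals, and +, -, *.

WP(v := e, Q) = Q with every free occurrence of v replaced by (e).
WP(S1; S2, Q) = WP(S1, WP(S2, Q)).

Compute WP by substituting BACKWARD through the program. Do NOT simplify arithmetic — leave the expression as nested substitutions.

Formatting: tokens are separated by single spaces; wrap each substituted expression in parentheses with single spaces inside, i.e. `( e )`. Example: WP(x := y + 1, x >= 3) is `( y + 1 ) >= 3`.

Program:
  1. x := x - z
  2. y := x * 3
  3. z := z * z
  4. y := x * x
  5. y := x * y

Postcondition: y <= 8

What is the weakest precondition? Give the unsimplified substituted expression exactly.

post: y <= 8
stmt 5: y := x * y  -- replace 1 occurrence(s) of y with (x * y)
  => ( x * y ) <= 8
stmt 4: y := x * x  -- replace 1 occurrence(s) of y with (x * x)
  => ( x * ( x * x ) ) <= 8
stmt 3: z := z * z  -- replace 0 occurrence(s) of z with (z * z)
  => ( x * ( x * x ) ) <= 8
stmt 2: y := x * 3  -- replace 0 occurrence(s) of y with (x * 3)
  => ( x * ( x * x ) ) <= 8
stmt 1: x := x - z  -- replace 3 occurrence(s) of x with (x - z)
  => ( ( x - z ) * ( ( x - z ) * ( x - z ) ) ) <= 8

Answer: ( ( x - z ) * ( ( x - z ) * ( x - z ) ) ) <= 8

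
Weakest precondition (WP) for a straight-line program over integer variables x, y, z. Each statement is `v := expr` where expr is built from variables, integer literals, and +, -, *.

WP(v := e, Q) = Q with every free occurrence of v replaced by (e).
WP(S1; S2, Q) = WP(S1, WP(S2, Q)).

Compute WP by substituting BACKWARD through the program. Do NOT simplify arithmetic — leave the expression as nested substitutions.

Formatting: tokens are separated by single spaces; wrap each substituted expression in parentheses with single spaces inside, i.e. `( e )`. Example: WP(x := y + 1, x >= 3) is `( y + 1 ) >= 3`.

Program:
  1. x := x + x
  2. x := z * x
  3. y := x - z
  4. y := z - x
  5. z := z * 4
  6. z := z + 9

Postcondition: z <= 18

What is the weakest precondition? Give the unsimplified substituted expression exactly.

post: z <= 18
stmt 6: z := z + 9  -- replace 1 occurrence(s) of z with (z + 9)
  => ( z + 9 ) <= 18
stmt 5: z := z * 4  -- replace 1 occurrence(s) of z with (z * 4)
  => ( ( z * 4 ) + 9 ) <= 18
stmt 4: y := z - x  -- replace 0 occurrence(s) of y with (z - x)
  => ( ( z * 4 ) + 9 ) <= 18
stmt 3: y := x - z  -- replace 0 occurrence(s) of y with (x - z)
  => ( ( z * 4 ) + 9 ) <= 18
stmt 2: x := z * x  -- replace 0 occurrence(s) of x with (z * x)
  => ( ( z * 4 ) + 9 ) <= 18
stmt 1: x := x + x  -- replace 0 occurrence(s) of x with (x + x)
  => ( ( z * 4 ) + 9 ) <= 18

Answer: ( ( z * 4 ) + 9 ) <= 18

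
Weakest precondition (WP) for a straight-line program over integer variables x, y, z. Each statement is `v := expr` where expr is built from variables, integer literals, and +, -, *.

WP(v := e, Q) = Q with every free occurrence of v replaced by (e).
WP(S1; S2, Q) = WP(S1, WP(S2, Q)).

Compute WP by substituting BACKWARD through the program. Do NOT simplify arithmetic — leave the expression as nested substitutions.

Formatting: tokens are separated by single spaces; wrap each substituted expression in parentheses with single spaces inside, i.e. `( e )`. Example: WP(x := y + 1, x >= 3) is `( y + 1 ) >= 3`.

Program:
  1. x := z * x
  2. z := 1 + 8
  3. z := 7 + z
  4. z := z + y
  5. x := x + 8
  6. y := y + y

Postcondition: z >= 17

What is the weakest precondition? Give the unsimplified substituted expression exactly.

Answer: ( ( 7 + ( 1 + 8 ) ) + y ) >= 17

Derivation:
post: z >= 17
stmt 6: y := y + y  -- replace 0 occurrence(s) of y with (y + y)
  => z >= 17
stmt 5: x := x + 8  -- replace 0 occurrence(s) of x with (x + 8)
  => z >= 17
stmt 4: z := z + y  -- replace 1 occurrence(s) of z with (z + y)
  => ( z + y ) >= 17
stmt 3: z := 7 + z  -- replace 1 occurrence(s) of z with (7 + z)
  => ( ( 7 + z ) + y ) >= 17
stmt 2: z := 1 + 8  -- replace 1 occurrence(s) of z with (1 + 8)
  => ( ( 7 + ( 1 + 8 ) ) + y ) >= 17
stmt 1: x := z * x  -- replace 0 occurrence(s) of x with (z * x)
  => ( ( 7 + ( 1 + 8 ) ) + y ) >= 17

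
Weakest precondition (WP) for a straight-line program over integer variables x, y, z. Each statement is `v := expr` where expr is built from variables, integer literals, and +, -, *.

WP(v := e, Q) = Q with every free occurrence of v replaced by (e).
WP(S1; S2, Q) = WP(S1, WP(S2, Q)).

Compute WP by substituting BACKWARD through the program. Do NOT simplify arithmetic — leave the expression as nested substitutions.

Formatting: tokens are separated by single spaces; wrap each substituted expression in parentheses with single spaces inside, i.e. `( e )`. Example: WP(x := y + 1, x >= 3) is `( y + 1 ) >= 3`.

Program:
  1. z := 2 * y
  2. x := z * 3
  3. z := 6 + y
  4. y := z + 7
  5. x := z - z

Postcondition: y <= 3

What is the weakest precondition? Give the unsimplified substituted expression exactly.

post: y <= 3
stmt 5: x := z - z  -- replace 0 occurrence(s) of x with (z - z)
  => y <= 3
stmt 4: y := z + 7  -- replace 1 occurrence(s) of y with (z + 7)
  => ( z + 7 ) <= 3
stmt 3: z := 6 + y  -- replace 1 occurrence(s) of z with (6 + y)
  => ( ( 6 + y ) + 7 ) <= 3
stmt 2: x := z * 3  -- replace 0 occurrence(s) of x with (z * 3)
  => ( ( 6 + y ) + 7 ) <= 3
stmt 1: z := 2 * y  -- replace 0 occurrence(s) of z with (2 * y)
  => ( ( 6 + y ) + 7 ) <= 3

Answer: ( ( 6 + y ) + 7 ) <= 3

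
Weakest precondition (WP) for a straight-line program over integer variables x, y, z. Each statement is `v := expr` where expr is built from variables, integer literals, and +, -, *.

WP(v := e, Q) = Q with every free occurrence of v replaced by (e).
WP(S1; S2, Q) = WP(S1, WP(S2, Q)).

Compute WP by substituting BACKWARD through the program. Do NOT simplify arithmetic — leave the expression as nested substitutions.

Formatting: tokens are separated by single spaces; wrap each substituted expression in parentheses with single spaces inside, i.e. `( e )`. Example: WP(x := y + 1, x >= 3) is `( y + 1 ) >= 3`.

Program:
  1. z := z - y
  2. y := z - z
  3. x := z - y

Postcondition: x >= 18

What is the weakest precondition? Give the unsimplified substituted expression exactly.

post: x >= 18
stmt 3: x := z - y  -- replace 1 occurrence(s) of x with (z - y)
  => ( z - y ) >= 18
stmt 2: y := z - z  -- replace 1 occurrence(s) of y with (z - z)
  => ( z - ( z - z ) ) >= 18
stmt 1: z := z - y  -- replace 3 occurrence(s) of z with (z - y)
  => ( ( z - y ) - ( ( z - y ) - ( z - y ) ) ) >= 18

Answer: ( ( z - y ) - ( ( z - y ) - ( z - y ) ) ) >= 18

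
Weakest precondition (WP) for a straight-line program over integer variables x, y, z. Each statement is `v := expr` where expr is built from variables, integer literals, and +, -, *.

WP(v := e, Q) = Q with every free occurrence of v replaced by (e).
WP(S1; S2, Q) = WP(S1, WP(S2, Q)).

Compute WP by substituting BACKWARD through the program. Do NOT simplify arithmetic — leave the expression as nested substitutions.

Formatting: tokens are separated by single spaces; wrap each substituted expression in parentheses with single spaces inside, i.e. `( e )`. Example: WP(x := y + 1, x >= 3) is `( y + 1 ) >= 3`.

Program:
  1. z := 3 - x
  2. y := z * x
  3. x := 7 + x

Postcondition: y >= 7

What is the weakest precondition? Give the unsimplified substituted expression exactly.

post: y >= 7
stmt 3: x := 7 + x  -- replace 0 occurrence(s) of x with (7 + x)
  => y >= 7
stmt 2: y := z * x  -- replace 1 occurrence(s) of y with (z * x)
  => ( z * x ) >= 7
stmt 1: z := 3 - x  -- replace 1 occurrence(s) of z with (3 - x)
  => ( ( 3 - x ) * x ) >= 7

Answer: ( ( 3 - x ) * x ) >= 7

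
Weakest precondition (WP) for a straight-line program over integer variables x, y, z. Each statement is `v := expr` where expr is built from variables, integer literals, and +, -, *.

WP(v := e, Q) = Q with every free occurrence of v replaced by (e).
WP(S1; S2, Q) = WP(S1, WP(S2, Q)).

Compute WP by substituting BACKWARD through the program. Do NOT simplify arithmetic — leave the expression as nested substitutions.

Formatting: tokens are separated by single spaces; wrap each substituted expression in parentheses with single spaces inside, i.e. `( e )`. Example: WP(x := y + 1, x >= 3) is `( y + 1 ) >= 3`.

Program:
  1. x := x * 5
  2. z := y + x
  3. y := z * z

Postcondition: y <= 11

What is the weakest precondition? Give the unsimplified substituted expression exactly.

Answer: ( ( y + ( x * 5 ) ) * ( y + ( x * 5 ) ) ) <= 11

Derivation:
post: y <= 11
stmt 3: y := z * z  -- replace 1 occurrence(s) of y with (z * z)
  => ( z * z ) <= 11
stmt 2: z := y + x  -- replace 2 occurrence(s) of z with (y + x)
  => ( ( y + x ) * ( y + x ) ) <= 11
stmt 1: x := x * 5  -- replace 2 occurrence(s) of x with (x * 5)
  => ( ( y + ( x * 5 ) ) * ( y + ( x * 5 ) ) ) <= 11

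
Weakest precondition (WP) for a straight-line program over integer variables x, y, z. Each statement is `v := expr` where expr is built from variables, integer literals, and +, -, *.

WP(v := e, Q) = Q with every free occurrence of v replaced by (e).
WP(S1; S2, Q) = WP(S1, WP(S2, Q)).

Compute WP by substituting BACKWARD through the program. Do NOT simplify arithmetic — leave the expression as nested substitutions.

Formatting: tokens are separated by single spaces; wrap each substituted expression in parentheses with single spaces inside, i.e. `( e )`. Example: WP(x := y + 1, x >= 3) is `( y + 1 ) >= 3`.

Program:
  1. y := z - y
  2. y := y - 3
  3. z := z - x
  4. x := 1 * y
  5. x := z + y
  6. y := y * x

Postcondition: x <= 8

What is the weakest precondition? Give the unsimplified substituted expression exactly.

Answer: ( ( z - x ) + ( ( z - y ) - 3 ) ) <= 8

Derivation:
post: x <= 8
stmt 6: y := y * x  -- replace 0 occurrence(s) of y with (y * x)
  => x <= 8
stmt 5: x := z + y  -- replace 1 occurrence(s) of x with (z + y)
  => ( z + y ) <= 8
stmt 4: x := 1 * y  -- replace 0 occurrence(s) of x with (1 * y)
  => ( z + y ) <= 8
stmt 3: z := z - x  -- replace 1 occurrence(s) of z with (z - x)
  => ( ( z - x ) + y ) <= 8
stmt 2: y := y - 3  -- replace 1 occurrence(s) of y with (y - 3)
  => ( ( z - x ) + ( y - 3 ) ) <= 8
stmt 1: y := z - y  -- replace 1 occurrence(s) of y with (z - y)
  => ( ( z - x ) + ( ( z - y ) - 3 ) ) <= 8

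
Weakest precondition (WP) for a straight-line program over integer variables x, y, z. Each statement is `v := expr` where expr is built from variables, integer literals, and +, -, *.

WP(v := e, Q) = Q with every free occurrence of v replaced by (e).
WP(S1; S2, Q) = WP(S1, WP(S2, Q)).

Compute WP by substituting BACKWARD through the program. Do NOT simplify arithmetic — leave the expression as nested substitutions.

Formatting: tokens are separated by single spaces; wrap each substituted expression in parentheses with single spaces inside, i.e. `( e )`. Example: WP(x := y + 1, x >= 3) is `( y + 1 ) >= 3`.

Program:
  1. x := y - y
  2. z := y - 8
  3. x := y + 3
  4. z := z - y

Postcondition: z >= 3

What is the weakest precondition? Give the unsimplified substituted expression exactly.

post: z >= 3
stmt 4: z := z - y  -- replace 1 occurrence(s) of z with (z - y)
  => ( z - y ) >= 3
stmt 3: x := y + 3  -- replace 0 occurrence(s) of x with (y + 3)
  => ( z - y ) >= 3
stmt 2: z := y - 8  -- replace 1 occurrence(s) of z with (y - 8)
  => ( ( y - 8 ) - y ) >= 3
stmt 1: x := y - y  -- replace 0 occurrence(s) of x with (y - y)
  => ( ( y - 8 ) - y ) >= 3

Answer: ( ( y - 8 ) - y ) >= 3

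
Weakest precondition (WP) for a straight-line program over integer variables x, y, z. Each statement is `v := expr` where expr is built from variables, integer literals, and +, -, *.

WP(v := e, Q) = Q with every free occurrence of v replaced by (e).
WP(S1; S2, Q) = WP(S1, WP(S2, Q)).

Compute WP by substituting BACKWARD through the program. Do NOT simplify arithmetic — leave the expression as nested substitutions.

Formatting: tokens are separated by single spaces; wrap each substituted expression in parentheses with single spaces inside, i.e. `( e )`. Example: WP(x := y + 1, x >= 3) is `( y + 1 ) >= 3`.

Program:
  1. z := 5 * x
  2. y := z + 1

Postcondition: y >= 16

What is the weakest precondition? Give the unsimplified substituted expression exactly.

Answer: ( ( 5 * x ) + 1 ) >= 16

Derivation:
post: y >= 16
stmt 2: y := z + 1  -- replace 1 occurrence(s) of y with (z + 1)
  => ( z + 1 ) >= 16
stmt 1: z := 5 * x  -- replace 1 occurrence(s) of z with (5 * x)
  => ( ( 5 * x ) + 1 ) >= 16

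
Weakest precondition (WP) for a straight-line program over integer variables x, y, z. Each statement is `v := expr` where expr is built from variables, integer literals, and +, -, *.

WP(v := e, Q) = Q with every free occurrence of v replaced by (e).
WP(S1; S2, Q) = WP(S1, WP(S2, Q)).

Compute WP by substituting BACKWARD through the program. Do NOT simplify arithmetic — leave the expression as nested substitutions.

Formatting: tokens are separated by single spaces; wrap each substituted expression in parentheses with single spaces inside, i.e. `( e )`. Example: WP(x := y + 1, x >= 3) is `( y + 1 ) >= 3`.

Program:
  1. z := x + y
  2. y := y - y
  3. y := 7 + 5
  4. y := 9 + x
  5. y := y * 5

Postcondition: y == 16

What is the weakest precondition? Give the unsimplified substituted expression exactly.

Answer: ( ( 9 + x ) * 5 ) == 16

Derivation:
post: y == 16
stmt 5: y := y * 5  -- replace 1 occurrence(s) of y with (y * 5)
  => ( y * 5 ) == 16
stmt 4: y := 9 + x  -- replace 1 occurrence(s) of y with (9 + x)
  => ( ( 9 + x ) * 5 ) == 16
stmt 3: y := 7 + 5  -- replace 0 occurrence(s) of y with (7 + 5)
  => ( ( 9 + x ) * 5 ) == 16
stmt 2: y := y - y  -- replace 0 occurrence(s) of y with (y - y)
  => ( ( 9 + x ) * 5 ) == 16
stmt 1: z := x + y  -- replace 0 occurrence(s) of z with (x + y)
  => ( ( 9 + x ) * 5 ) == 16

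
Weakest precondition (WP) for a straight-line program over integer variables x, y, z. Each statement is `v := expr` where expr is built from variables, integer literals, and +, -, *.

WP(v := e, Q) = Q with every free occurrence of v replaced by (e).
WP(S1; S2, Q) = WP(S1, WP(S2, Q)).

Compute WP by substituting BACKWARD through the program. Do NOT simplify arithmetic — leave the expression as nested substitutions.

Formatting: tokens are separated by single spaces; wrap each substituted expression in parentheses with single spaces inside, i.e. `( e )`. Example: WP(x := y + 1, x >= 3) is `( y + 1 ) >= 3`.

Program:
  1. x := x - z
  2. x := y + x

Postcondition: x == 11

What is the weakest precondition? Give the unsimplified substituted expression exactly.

post: x == 11
stmt 2: x := y + x  -- replace 1 occurrence(s) of x with (y + x)
  => ( y + x ) == 11
stmt 1: x := x - z  -- replace 1 occurrence(s) of x with (x - z)
  => ( y + ( x - z ) ) == 11

Answer: ( y + ( x - z ) ) == 11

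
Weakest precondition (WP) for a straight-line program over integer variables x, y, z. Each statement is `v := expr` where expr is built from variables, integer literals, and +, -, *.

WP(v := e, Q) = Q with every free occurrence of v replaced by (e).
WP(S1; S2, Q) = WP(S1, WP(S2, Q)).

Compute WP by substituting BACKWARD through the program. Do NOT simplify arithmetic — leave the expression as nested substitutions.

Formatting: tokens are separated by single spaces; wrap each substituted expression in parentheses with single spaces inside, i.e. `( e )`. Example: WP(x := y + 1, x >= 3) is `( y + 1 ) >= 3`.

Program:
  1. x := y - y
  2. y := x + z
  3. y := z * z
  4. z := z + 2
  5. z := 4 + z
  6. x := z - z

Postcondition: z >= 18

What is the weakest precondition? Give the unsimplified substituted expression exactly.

Answer: ( 4 + ( z + 2 ) ) >= 18

Derivation:
post: z >= 18
stmt 6: x := z - z  -- replace 0 occurrence(s) of x with (z - z)
  => z >= 18
stmt 5: z := 4 + z  -- replace 1 occurrence(s) of z with (4 + z)
  => ( 4 + z ) >= 18
stmt 4: z := z + 2  -- replace 1 occurrence(s) of z with (z + 2)
  => ( 4 + ( z + 2 ) ) >= 18
stmt 3: y := z * z  -- replace 0 occurrence(s) of y with (z * z)
  => ( 4 + ( z + 2 ) ) >= 18
stmt 2: y := x + z  -- replace 0 occurrence(s) of y with (x + z)
  => ( 4 + ( z + 2 ) ) >= 18
stmt 1: x := y - y  -- replace 0 occurrence(s) of x with (y - y)
  => ( 4 + ( z + 2 ) ) >= 18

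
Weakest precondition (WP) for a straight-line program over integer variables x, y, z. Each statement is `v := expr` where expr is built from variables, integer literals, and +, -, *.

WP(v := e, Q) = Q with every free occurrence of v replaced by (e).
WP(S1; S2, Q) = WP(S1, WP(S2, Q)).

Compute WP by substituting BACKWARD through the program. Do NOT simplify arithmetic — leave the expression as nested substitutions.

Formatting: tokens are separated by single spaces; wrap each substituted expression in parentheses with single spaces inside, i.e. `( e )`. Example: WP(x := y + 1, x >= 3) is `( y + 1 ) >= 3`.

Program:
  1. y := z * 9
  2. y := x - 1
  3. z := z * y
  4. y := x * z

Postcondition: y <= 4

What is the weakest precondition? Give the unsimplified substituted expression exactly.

Answer: ( x * ( z * ( x - 1 ) ) ) <= 4

Derivation:
post: y <= 4
stmt 4: y := x * z  -- replace 1 occurrence(s) of y with (x * z)
  => ( x * z ) <= 4
stmt 3: z := z * y  -- replace 1 occurrence(s) of z with (z * y)
  => ( x * ( z * y ) ) <= 4
stmt 2: y := x - 1  -- replace 1 occurrence(s) of y with (x - 1)
  => ( x * ( z * ( x - 1 ) ) ) <= 4
stmt 1: y := z * 9  -- replace 0 occurrence(s) of y with (z * 9)
  => ( x * ( z * ( x - 1 ) ) ) <= 4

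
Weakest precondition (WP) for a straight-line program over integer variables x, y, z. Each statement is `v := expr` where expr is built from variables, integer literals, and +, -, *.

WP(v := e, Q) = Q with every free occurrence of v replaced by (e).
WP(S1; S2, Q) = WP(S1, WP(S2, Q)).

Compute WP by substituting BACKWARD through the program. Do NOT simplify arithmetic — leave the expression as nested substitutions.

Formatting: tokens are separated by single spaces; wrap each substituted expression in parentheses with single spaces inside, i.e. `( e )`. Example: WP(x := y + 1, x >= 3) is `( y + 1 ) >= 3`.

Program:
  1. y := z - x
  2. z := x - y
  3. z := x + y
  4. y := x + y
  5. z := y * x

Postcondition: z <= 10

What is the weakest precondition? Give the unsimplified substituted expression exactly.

post: z <= 10
stmt 5: z := y * x  -- replace 1 occurrence(s) of z with (y * x)
  => ( y * x ) <= 10
stmt 4: y := x + y  -- replace 1 occurrence(s) of y with (x + y)
  => ( ( x + y ) * x ) <= 10
stmt 3: z := x + y  -- replace 0 occurrence(s) of z with (x + y)
  => ( ( x + y ) * x ) <= 10
stmt 2: z := x - y  -- replace 0 occurrence(s) of z with (x - y)
  => ( ( x + y ) * x ) <= 10
stmt 1: y := z - x  -- replace 1 occurrence(s) of y with (z - x)
  => ( ( x + ( z - x ) ) * x ) <= 10

Answer: ( ( x + ( z - x ) ) * x ) <= 10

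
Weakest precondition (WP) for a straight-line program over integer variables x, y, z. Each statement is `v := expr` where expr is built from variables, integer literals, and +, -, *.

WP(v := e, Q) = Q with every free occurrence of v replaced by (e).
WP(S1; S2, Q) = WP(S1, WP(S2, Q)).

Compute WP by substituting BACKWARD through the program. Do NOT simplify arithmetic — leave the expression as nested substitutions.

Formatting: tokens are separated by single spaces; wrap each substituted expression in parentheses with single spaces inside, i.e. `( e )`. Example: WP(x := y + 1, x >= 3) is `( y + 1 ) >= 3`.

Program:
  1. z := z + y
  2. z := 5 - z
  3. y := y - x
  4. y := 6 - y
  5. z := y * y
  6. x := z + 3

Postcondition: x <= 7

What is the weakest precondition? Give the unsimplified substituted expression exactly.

post: x <= 7
stmt 6: x := z + 3  -- replace 1 occurrence(s) of x with (z + 3)
  => ( z + 3 ) <= 7
stmt 5: z := y * y  -- replace 1 occurrence(s) of z with (y * y)
  => ( ( y * y ) + 3 ) <= 7
stmt 4: y := 6 - y  -- replace 2 occurrence(s) of y with (6 - y)
  => ( ( ( 6 - y ) * ( 6 - y ) ) + 3 ) <= 7
stmt 3: y := y - x  -- replace 2 occurrence(s) of y with (y - x)
  => ( ( ( 6 - ( y - x ) ) * ( 6 - ( y - x ) ) ) + 3 ) <= 7
stmt 2: z := 5 - z  -- replace 0 occurrence(s) of z with (5 - z)
  => ( ( ( 6 - ( y - x ) ) * ( 6 - ( y - x ) ) ) + 3 ) <= 7
stmt 1: z := z + y  -- replace 0 occurrence(s) of z with (z + y)
  => ( ( ( 6 - ( y - x ) ) * ( 6 - ( y - x ) ) ) + 3 ) <= 7

Answer: ( ( ( 6 - ( y - x ) ) * ( 6 - ( y - x ) ) ) + 3 ) <= 7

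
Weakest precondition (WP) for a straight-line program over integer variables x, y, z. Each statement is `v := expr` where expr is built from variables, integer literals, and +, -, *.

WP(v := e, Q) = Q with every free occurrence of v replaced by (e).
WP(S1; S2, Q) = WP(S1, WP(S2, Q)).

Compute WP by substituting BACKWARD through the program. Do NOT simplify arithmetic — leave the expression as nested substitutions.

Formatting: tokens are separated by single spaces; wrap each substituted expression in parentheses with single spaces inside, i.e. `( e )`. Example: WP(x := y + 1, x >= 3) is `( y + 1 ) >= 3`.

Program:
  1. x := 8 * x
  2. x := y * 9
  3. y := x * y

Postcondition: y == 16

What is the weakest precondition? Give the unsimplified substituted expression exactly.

Answer: ( ( y * 9 ) * y ) == 16

Derivation:
post: y == 16
stmt 3: y := x * y  -- replace 1 occurrence(s) of y with (x * y)
  => ( x * y ) == 16
stmt 2: x := y * 9  -- replace 1 occurrence(s) of x with (y * 9)
  => ( ( y * 9 ) * y ) == 16
stmt 1: x := 8 * x  -- replace 0 occurrence(s) of x with (8 * x)
  => ( ( y * 9 ) * y ) == 16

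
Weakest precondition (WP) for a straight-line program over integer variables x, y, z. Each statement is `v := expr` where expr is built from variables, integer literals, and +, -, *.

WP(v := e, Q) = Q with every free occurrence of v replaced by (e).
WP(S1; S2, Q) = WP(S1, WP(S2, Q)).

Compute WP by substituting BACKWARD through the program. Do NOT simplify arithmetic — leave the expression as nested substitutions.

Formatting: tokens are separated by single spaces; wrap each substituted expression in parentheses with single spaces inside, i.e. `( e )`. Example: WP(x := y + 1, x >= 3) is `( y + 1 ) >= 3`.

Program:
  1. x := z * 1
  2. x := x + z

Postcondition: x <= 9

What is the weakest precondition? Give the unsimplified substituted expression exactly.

Answer: ( ( z * 1 ) + z ) <= 9

Derivation:
post: x <= 9
stmt 2: x := x + z  -- replace 1 occurrence(s) of x with (x + z)
  => ( x + z ) <= 9
stmt 1: x := z * 1  -- replace 1 occurrence(s) of x with (z * 1)
  => ( ( z * 1 ) + z ) <= 9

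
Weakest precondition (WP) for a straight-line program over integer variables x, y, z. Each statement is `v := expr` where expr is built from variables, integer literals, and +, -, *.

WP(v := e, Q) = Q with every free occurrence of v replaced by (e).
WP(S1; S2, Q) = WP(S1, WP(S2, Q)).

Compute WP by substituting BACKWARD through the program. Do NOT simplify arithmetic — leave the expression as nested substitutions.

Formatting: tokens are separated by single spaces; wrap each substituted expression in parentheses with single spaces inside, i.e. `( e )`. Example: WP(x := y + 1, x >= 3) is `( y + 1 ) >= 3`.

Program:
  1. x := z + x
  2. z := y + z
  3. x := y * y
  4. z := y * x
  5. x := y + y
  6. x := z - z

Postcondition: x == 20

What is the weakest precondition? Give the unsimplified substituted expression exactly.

Answer: ( ( y * ( y * y ) ) - ( y * ( y * y ) ) ) == 20

Derivation:
post: x == 20
stmt 6: x := z - z  -- replace 1 occurrence(s) of x with (z - z)
  => ( z - z ) == 20
stmt 5: x := y + y  -- replace 0 occurrence(s) of x with (y + y)
  => ( z - z ) == 20
stmt 4: z := y * x  -- replace 2 occurrence(s) of z with (y * x)
  => ( ( y * x ) - ( y * x ) ) == 20
stmt 3: x := y * y  -- replace 2 occurrence(s) of x with (y * y)
  => ( ( y * ( y * y ) ) - ( y * ( y * y ) ) ) == 20
stmt 2: z := y + z  -- replace 0 occurrence(s) of z with (y + z)
  => ( ( y * ( y * y ) ) - ( y * ( y * y ) ) ) == 20
stmt 1: x := z + x  -- replace 0 occurrence(s) of x with (z + x)
  => ( ( y * ( y * y ) ) - ( y * ( y * y ) ) ) == 20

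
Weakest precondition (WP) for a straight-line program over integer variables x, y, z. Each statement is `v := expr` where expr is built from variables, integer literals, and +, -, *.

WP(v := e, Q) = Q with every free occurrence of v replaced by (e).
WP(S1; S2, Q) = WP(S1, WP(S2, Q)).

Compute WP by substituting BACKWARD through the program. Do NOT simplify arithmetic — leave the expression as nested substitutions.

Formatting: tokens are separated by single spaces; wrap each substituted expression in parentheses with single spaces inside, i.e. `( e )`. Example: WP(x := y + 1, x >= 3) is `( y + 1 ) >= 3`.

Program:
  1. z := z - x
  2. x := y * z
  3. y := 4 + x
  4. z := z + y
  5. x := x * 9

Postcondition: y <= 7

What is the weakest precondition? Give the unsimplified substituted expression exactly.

Answer: ( 4 + ( y * ( z - x ) ) ) <= 7

Derivation:
post: y <= 7
stmt 5: x := x * 9  -- replace 0 occurrence(s) of x with (x * 9)
  => y <= 7
stmt 4: z := z + y  -- replace 0 occurrence(s) of z with (z + y)
  => y <= 7
stmt 3: y := 4 + x  -- replace 1 occurrence(s) of y with (4 + x)
  => ( 4 + x ) <= 7
stmt 2: x := y * z  -- replace 1 occurrence(s) of x with (y * z)
  => ( 4 + ( y * z ) ) <= 7
stmt 1: z := z - x  -- replace 1 occurrence(s) of z with (z - x)
  => ( 4 + ( y * ( z - x ) ) ) <= 7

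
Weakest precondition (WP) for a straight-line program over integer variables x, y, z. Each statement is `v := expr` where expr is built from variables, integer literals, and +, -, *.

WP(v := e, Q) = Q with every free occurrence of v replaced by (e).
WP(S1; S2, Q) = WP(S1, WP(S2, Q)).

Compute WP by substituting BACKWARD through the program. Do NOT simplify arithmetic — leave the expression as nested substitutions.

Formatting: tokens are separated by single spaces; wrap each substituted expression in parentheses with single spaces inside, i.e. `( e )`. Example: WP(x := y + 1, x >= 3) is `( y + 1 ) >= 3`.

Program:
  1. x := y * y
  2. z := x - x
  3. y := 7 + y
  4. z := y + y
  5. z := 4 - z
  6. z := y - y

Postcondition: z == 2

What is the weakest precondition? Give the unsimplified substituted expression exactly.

post: z == 2
stmt 6: z := y - y  -- replace 1 occurrence(s) of z with (y - y)
  => ( y - y ) == 2
stmt 5: z := 4 - z  -- replace 0 occurrence(s) of z with (4 - z)
  => ( y - y ) == 2
stmt 4: z := y + y  -- replace 0 occurrence(s) of z with (y + y)
  => ( y - y ) == 2
stmt 3: y := 7 + y  -- replace 2 occurrence(s) of y with (7 + y)
  => ( ( 7 + y ) - ( 7 + y ) ) == 2
stmt 2: z := x - x  -- replace 0 occurrence(s) of z with (x - x)
  => ( ( 7 + y ) - ( 7 + y ) ) == 2
stmt 1: x := y * y  -- replace 0 occurrence(s) of x with (y * y)
  => ( ( 7 + y ) - ( 7 + y ) ) == 2

Answer: ( ( 7 + y ) - ( 7 + y ) ) == 2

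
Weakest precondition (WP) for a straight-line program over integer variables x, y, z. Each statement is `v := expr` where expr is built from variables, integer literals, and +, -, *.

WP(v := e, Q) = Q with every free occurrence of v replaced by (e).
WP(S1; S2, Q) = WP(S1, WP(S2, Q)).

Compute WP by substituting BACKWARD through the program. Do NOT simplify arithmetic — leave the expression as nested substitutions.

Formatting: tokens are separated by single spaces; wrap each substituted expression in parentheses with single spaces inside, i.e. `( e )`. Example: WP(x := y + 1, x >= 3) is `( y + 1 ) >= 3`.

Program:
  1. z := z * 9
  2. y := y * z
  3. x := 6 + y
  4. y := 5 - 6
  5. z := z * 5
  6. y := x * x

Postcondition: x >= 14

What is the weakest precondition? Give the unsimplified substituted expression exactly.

Answer: ( 6 + ( y * ( z * 9 ) ) ) >= 14

Derivation:
post: x >= 14
stmt 6: y := x * x  -- replace 0 occurrence(s) of y with (x * x)
  => x >= 14
stmt 5: z := z * 5  -- replace 0 occurrence(s) of z with (z * 5)
  => x >= 14
stmt 4: y := 5 - 6  -- replace 0 occurrence(s) of y with (5 - 6)
  => x >= 14
stmt 3: x := 6 + y  -- replace 1 occurrence(s) of x with (6 + y)
  => ( 6 + y ) >= 14
stmt 2: y := y * z  -- replace 1 occurrence(s) of y with (y * z)
  => ( 6 + ( y * z ) ) >= 14
stmt 1: z := z * 9  -- replace 1 occurrence(s) of z with (z * 9)
  => ( 6 + ( y * ( z * 9 ) ) ) >= 14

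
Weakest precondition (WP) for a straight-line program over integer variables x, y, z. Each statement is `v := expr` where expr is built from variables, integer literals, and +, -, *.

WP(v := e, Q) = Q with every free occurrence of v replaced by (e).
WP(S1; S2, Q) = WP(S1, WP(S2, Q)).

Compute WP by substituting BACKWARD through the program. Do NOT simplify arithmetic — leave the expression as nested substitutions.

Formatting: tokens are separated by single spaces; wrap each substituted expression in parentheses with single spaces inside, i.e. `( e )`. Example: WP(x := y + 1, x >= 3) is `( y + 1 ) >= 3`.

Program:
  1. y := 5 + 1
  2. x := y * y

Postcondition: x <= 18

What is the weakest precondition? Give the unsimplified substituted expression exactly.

post: x <= 18
stmt 2: x := y * y  -- replace 1 occurrence(s) of x with (y * y)
  => ( y * y ) <= 18
stmt 1: y := 5 + 1  -- replace 2 occurrence(s) of y with (5 + 1)
  => ( ( 5 + 1 ) * ( 5 + 1 ) ) <= 18

Answer: ( ( 5 + 1 ) * ( 5 + 1 ) ) <= 18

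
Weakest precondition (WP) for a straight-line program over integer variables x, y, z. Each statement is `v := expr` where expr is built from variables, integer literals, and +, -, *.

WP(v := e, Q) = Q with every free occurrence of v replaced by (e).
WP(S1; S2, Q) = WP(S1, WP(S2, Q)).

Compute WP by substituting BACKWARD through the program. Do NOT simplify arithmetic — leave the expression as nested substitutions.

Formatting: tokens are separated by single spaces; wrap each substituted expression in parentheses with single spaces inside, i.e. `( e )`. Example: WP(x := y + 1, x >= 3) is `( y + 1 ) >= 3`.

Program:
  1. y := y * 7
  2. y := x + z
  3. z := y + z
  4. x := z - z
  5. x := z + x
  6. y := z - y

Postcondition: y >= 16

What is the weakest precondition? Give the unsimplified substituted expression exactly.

Answer: ( ( ( x + z ) + z ) - ( x + z ) ) >= 16

Derivation:
post: y >= 16
stmt 6: y := z - y  -- replace 1 occurrence(s) of y with (z - y)
  => ( z - y ) >= 16
stmt 5: x := z + x  -- replace 0 occurrence(s) of x with (z + x)
  => ( z - y ) >= 16
stmt 4: x := z - z  -- replace 0 occurrence(s) of x with (z - z)
  => ( z - y ) >= 16
stmt 3: z := y + z  -- replace 1 occurrence(s) of z with (y + z)
  => ( ( y + z ) - y ) >= 16
stmt 2: y := x + z  -- replace 2 occurrence(s) of y with (x + z)
  => ( ( ( x + z ) + z ) - ( x + z ) ) >= 16
stmt 1: y := y * 7  -- replace 0 occurrence(s) of y with (y * 7)
  => ( ( ( x + z ) + z ) - ( x + z ) ) >= 16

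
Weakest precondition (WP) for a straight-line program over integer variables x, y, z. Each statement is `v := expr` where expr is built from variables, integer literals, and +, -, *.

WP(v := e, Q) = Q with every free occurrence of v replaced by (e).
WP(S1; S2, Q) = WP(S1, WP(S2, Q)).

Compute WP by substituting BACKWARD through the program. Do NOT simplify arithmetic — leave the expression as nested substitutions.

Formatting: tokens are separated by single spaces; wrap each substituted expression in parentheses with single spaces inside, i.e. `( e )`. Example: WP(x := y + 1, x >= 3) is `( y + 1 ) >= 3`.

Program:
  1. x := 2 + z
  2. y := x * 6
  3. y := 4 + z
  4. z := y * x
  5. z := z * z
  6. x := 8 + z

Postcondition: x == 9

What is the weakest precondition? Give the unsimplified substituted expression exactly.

Answer: ( 8 + ( ( ( 4 + z ) * ( 2 + z ) ) * ( ( 4 + z ) * ( 2 + z ) ) ) ) == 9

Derivation:
post: x == 9
stmt 6: x := 8 + z  -- replace 1 occurrence(s) of x with (8 + z)
  => ( 8 + z ) == 9
stmt 5: z := z * z  -- replace 1 occurrence(s) of z with (z * z)
  => ( 8 + ( z * z ) ) == 9
stmt 4: z := y * x  -- replace 2 occurrence(s) of z with (y * x)
  => ( 8 + ( ( y * x ) * ( y * x ) ) ) == 9
stmt 3: y := 4 + z  -- replace 2 occurrence(s) of y with (4 + z)
  => ( 8 + ( ( ( 4 + z ) * x ) * ( ( 4 + z ) * x ) ) ) == 9
stmt 2: y := x * 6  -- replace 0 occurrence(s) of y with (x * 6)
  => ( 8 + ( ( ( 4 + z ) * x ) * ( ( 4 + z ) * x ) ) ) == 9
stmt 1: x := 2 + z  -- replace 2 occurrence(s) of x with (2 + z)
  => ( 8 + ( ( ( 4 + z ) * ( 2 + z ) ) * ( ( 4 + z ) * ( 2 + z ) ) ) ) == 9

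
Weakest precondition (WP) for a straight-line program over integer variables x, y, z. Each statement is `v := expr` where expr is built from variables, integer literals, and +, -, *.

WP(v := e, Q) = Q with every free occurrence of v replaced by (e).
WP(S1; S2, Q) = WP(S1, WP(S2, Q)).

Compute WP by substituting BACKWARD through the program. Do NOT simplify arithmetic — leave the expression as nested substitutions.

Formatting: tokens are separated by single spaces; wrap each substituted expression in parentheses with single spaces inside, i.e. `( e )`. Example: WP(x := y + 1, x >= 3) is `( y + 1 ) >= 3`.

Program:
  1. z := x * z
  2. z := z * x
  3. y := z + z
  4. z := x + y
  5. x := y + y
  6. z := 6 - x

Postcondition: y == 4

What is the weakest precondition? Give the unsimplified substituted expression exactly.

post: y == 4
stmt 6: z := 6 - x  -- replace 0 occurrence(s) of z with (6 - x)
  => y == 4
stmt 5: x := y + y  -- replace 0 occurrence(s) of x with (y + y)
  => y == 4
stmt 4: z := x + y  -- replace 0 occurrence(s) of z with (x + y)
  => y == 4
stmt 3: y := z + z  -- replace 1 occurrence(s) of y with (z + z)
  => ( z + z ) == 4
stmt 2: z := z * x  -- replace 2 occurrence(s) of z with (z * x)
  => ( ( z * x ) + ( z * x ) ) == 4
stmt 1: z := x * z  -- replace 2 occurrence(s) of z with (x * z)
  => ( ( ( x * z ) * x ) + ( ( x * z ) * x ) ) == 4

Answer: ( ( ( x * z ) * x ) + ( ( x * z ) * x ) ) == 4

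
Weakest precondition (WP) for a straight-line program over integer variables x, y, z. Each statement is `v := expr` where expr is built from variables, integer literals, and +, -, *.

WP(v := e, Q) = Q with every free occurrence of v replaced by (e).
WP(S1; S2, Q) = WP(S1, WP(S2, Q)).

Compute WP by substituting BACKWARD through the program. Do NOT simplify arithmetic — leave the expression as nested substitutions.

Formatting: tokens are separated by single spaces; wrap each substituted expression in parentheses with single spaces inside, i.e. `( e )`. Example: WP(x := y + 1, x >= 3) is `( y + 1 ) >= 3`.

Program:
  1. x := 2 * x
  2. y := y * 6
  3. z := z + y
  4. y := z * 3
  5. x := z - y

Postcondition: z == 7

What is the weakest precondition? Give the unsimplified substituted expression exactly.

post: z == 7
stmt 5: x := z - y  -- replace 0 occurrence(s) of x with (z - y)
  => z == 7
stmt 4: y := z * 3  -- replace 0 occurrence(s) of y with (z * 3)
  => z == 7
stmt 3: z := z + y  -- replace 1 occurrence(s) of z with (z + y)
  => ( z + y ) == 7
stmt 2: y := y * 6  -- replace 1 occurrence(s) of y with (y * 6)
  => ( z + ( y * 6 ) ) == 7
stmt 1: x := 2 * x  -- replace 0 occurrence(s) of x with (2 * x)
  => ( z + ( y * 6 ) ) == 7

Answer: ( z + ( y * 6 ) ) == 7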